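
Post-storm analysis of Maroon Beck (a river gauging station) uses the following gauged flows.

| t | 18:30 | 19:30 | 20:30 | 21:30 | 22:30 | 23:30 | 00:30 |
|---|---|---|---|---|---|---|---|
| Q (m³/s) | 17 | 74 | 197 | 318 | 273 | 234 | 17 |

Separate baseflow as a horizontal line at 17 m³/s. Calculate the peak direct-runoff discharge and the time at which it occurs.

Subtracting baseflow gives direct-runoff ordinates: 0.0, 57.0, 180.0, 301.0, 256.0, 217.0, 0.0 m³/s.
The maximum is 301.0 m³/s, occurring at the reading for t = 21:30.

Q_p = 301.0 m³/s at t = 21:30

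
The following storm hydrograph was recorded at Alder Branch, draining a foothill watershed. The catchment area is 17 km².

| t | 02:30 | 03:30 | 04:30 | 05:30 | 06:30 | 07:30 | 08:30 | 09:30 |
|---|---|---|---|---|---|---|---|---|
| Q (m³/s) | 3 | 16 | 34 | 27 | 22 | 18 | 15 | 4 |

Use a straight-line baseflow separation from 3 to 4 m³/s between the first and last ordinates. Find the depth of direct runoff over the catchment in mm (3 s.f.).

d ≈ 23.5 mm

Direct runoff: 0.00, 12.86, 30.71, 23.57, 18.43, 14.29, 11.14, 0.00 m³/s; ΣQ_DR = 111.0 m³/s.
V = ΣQ_DR · Δt = 111.0 × 3600 s = 3.996 × 10^5 m³.
Over A = 17 km², depth = V / A = 23.5 mm.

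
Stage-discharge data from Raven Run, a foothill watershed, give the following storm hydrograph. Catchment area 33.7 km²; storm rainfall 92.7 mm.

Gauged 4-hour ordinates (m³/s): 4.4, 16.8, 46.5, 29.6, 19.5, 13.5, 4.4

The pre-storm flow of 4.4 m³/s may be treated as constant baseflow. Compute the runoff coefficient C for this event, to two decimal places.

ΣQ_DR = 103.9 m³/s; V = ΣQ_DR·Δt = 1.496 × 10^6 m³.
Runoff depth d = V / A = 44.40 mm.
C = d / P = 44.40 / 92.7 = 0.48.

C ≈ 0.48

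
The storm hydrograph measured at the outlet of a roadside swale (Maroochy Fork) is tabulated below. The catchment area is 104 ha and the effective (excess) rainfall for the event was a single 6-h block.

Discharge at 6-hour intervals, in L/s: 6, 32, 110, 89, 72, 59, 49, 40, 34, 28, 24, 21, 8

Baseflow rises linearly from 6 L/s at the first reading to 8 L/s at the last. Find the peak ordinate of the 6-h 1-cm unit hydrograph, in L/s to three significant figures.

U_p ≈ 104 L/s

Direct runoff: 0.00, 25.83, 103.67, 82.50, 65.33, 52.17, 42.00, 32.83, 26.67, 20.50, 16.33, 13.17, 0.00 L/s; ΣQ_DR = 481.0 L/s, peak = 103.67 L/s.
Runoff depth d = ΣQ_DR·Δt / A = 481.0 × 21600 / (104 ha) = 9.990 mm.
The 1-cm UH is the DRH scaled by (10 mm)/d, so U_p = 103.67 × 10/9.990 = 104 L/s.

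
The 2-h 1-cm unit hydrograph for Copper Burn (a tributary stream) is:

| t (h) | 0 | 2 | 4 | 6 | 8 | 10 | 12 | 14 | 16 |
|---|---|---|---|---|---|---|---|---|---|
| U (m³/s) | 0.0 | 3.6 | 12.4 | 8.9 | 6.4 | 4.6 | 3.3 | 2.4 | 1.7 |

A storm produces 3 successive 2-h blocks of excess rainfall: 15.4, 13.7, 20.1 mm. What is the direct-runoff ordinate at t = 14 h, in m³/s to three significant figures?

By discrete convolution, Q_j = Σ (P_i / 10 mm) · U_{j−i}.
At t = 14 h (j=7): Q = (15.4/10)·2.4 + (13.7/10)·3.3 + (20.1/10)·4.6 = 17.5 m³/s.

Q ≈ 17.5 m³/s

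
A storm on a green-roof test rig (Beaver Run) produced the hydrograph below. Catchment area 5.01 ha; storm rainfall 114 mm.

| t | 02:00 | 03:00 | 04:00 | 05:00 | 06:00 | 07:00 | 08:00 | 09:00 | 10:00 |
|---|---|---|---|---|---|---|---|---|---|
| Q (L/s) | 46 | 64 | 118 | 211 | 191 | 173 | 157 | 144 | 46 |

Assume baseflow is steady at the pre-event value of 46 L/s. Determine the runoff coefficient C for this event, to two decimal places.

C ≈ 0.46

ΣQ_DR = 736.0 L/s; V = ΣQ_DR·Δt = 2.650 × 10^6 L.
Runoff depth d = V / A = 52.89 mm.
C = d / P = 52.89 / 114 = 0.46.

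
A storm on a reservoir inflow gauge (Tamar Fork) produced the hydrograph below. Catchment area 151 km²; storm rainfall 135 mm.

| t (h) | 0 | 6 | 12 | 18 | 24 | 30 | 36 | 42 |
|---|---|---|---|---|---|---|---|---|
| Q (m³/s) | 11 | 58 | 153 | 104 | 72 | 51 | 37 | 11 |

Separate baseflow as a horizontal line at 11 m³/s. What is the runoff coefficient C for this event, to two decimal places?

ΣQ_DR = 409.0 m³/s; V = ΣQ_DR·Δt = 8.834 × 10^6 m³.
Runoff depth d = V / A = 58.51 mm.
C = d / P = 58.51 / 135 = 0.43.

C ≈ 0.43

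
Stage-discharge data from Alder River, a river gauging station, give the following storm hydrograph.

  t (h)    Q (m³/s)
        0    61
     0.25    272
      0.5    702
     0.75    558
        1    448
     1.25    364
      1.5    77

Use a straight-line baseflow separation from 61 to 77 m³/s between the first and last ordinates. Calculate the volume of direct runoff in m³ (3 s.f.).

Direct-runoff ordinates (Q − Q_b): 0.00, 208.33, 635.67, 489.00, 376.33, 289.67, 0.00 m³/s.
ΣQ_DR = 1999 m³/s.
With Δt = 0.25 h = 900 s, V = ΣQ_DR · Δt = 1999 × 900 = 1.80 × 10^6 m³.

V ≈ 1.80 × 10^6 m³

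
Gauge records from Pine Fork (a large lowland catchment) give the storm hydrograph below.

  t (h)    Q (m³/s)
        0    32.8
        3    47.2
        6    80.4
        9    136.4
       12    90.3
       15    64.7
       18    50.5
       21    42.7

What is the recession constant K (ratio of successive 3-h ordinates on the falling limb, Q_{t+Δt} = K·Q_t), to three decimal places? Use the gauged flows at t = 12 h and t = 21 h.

K ≈ 0.779

Using the recession-limb readings at t = 12 h and t = 21 h: Q falls from 90.3 to 42.7 m³/s over 3 intervals.
K = (Q₂/Q₁)^(1/3) = (42.7/90.3)^(1/3) = 0.779.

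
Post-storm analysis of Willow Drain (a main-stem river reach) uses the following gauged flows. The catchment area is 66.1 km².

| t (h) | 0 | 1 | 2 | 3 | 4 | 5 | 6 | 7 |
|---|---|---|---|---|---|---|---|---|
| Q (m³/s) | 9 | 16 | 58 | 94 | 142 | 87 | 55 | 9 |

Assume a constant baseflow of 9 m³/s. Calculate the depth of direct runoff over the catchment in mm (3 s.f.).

Direct runoff: 0.0, 7.0, 49.0, 85.0, 133.0, 78.0, 46.0, 0.0 m³/s; ΣQ_DR = 398.0 m³/s.
V = ΣQ_DR · Δt = 398.0 × 3600 s = 1.433 × 10^6 m³.
Over A = 66.1 km², depth = V / A = 21.7 mm.

d ≈ 21.7 mm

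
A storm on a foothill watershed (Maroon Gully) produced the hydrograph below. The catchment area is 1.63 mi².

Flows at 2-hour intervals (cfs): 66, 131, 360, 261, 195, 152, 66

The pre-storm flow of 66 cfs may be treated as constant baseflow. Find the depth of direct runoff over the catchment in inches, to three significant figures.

Direct runoff: 0.0, 65.0, 294.0, 195.0, 129.0, 86.0, 0.0 cfs; ΣQ_DR = 769.0 cfs.
V = ΣQ_DR · Δt = 769.0 × 7200 s = 5.537 × 10^6 ft³.
Over A = 1.63 mi², depth = V / A = 1.46 in.

d ≈ 1.46 in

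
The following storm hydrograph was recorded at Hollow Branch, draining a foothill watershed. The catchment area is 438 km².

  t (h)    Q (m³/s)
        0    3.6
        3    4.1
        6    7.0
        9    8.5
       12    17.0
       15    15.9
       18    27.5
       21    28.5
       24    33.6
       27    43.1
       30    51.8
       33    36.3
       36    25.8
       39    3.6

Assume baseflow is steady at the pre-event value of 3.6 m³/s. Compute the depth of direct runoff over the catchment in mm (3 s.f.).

d ≈ 6.31 mm

Direct runoff: 0.0, 0.5, 3.4, 4.9, 13.4, 12.3, 23.9, 24.9, 30.0, 39.5, 48.2, 32.7, 22.2, 0.0 m³/s; ΣQ_DR = 255.9 m³/s.
V = ΣQ_DR · Δt = 255.9 × 10800 s = 2.764 × 10^6 m³.
Over A = 438 km², depth = V / A = 6.31 mm.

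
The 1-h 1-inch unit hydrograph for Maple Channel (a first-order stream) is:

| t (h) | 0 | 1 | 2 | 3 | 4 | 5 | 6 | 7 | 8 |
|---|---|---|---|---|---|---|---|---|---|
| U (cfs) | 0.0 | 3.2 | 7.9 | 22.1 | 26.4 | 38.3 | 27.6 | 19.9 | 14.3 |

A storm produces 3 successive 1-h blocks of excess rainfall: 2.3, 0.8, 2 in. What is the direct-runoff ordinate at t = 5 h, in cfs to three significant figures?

By discrete convolution, Q_j = Σ (P_i / 1 in) · U_{j−i}.
At t = 5 h (j=5): Q = (2.3/1)·38.3 + (0.8/1)·26.4 + (2/1)·22.1 = 153 cfs.

Q ≈ 153 cfs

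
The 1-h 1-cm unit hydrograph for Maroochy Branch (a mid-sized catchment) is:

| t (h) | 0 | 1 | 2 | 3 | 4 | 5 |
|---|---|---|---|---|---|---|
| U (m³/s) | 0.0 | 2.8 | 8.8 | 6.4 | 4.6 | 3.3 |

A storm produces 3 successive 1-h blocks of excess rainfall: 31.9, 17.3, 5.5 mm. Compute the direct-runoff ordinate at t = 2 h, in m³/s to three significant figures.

By discrete convolution, Q_j = Σ (P_i / 10 mm) · U_{j−i}.
At t = 2 h (j=2): Q = (31.9/10)·8.8 + (17.3/10)·2.8 + (5.5/10)·0.0 = 32.9 m³/s.

Q ≈ 32.9 m³/s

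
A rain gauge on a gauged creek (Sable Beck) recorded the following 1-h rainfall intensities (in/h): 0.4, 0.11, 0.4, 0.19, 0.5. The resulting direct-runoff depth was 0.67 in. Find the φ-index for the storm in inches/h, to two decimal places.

φ ≈ 0.21 in/h

Only the 3 blocks with intensity above φ contribute runoff: 0.4, 0.4, 0.5 in/h.
Σ(I−φ)·Δt = d  ⇒  (0.4+0.4+0.5 − 3φ)·1 = 0.67
φ = (1.300 − 0.67/1) / 3 = 0.21 in/h.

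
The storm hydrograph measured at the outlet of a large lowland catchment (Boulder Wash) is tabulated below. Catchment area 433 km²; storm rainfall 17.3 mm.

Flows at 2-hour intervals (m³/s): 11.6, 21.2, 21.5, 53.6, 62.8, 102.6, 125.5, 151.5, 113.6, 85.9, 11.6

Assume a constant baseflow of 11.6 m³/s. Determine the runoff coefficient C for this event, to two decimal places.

C ≈ 0.61

ΣQ_DR = 633.8 m³/s; V = ΣQ_DR·Δt = 4.563 × 10^6 m³.
Runoff depth d = V / A = 10.54 mm.
C = d / P = 10.54 / 17.3 = 0.61.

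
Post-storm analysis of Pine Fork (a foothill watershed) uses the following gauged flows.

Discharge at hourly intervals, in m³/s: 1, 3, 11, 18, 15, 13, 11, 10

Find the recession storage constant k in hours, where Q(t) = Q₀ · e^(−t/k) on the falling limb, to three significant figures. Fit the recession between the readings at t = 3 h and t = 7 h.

k ≈ 6.81 h

On the falling limb, Q drops from 18 to 10 m³/s between t = 3 h and t = 7 h (Δt = 4 h).
k = −Δt / ln(Q₂/Q₁) = −4 / ln(10/18) = 6.81 h.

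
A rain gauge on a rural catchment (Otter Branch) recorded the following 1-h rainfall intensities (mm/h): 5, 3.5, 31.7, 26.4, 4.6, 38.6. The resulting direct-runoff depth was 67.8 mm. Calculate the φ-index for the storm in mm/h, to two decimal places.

Only the 3 blocks with intensity above φ contribute runoff: 31.7, 26.4, 38.6 mm/h.
Σ(I−φ)·Δt = d  ⇒  (31.7+26.4+38.6 − 3φ)·1 = 67.8
φ = (96.70 − 67.8/1) / 3 = 9.63 mm/h.

φ ≈ 9.63 mm/h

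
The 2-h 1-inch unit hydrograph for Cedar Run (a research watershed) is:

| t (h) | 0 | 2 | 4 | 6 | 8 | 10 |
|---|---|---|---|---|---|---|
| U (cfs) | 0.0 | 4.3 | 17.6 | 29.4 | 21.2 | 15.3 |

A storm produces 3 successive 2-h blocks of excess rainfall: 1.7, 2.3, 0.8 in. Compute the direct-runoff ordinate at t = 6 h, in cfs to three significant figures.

By discrete convolution, Q_j = Σ (P_i / 1 in) · U_{j−i}.
At t = 6 h (j=3): Q = (1.7/1)·29.4 + (2.3/1)·17.6 + (0.8/1)·4.3 = 93.9 cfs.

Q ≈ 93.9 cfs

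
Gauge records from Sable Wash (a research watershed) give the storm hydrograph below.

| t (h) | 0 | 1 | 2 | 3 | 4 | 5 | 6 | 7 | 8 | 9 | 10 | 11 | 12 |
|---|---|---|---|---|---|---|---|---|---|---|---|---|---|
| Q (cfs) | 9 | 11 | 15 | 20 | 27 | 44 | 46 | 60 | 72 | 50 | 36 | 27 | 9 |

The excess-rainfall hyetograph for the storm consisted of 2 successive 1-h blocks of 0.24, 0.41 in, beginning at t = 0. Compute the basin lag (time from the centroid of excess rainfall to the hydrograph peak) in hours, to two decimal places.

t_L ≈ 6.87 h

Centroid of excess rainfall: t_c = Σ P_i·t̄_i / ΣP_i = 1.1308 h (block centres at 0.5, 1.5 h).
Hydrograph peak occurs at t = 8 h, so basin lag t_L = 8 − 1.1308 = 6.87 h.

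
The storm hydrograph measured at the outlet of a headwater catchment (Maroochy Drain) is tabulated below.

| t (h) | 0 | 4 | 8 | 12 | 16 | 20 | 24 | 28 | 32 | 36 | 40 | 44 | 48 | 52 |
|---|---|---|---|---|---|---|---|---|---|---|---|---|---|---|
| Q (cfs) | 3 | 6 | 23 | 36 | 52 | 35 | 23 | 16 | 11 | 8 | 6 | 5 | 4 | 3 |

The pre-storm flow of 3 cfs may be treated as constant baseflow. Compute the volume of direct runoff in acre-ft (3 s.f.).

Direct-runoff ordinates (Q − Q_b): 0.0, 3.0, 20.0, 33.0, 49.0, 32.0, 20.0, 13.0, 8.0, 5.0, 3.0, 2.0, 1.0, 0.0 cfs.
ΣQ_DR = 189.0 cfs.
With Δt = 4 h = 14400 s, V = ΣQ_DR · Δt = 189.0 × 14400 = 2.72 × 10^6 ft³ = 62.5 acre-ft.

V ≈ 62.5 acre-ft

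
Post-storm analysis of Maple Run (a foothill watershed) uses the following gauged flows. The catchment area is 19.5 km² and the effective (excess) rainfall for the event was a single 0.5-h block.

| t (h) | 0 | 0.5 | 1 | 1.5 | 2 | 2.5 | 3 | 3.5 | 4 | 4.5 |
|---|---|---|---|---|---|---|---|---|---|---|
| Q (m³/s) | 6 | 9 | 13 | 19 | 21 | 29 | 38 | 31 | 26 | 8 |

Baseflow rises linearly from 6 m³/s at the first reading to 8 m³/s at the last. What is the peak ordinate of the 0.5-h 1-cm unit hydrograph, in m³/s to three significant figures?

Direct runoff: 0.00, 2.78, 6.56, 12.33, 14.11, 21.89, 30.67, 23.44, 18.22, 0.00 m³/s; ΣQ_DR = 130.0 m³/s, peak = 30.67 m³/s.
Runoff depth d = ΣQ_DR·Δt / A = 130.0 × 1800 / (19.5 km²) = 12.00 mm.
The 1-cm UH is the DRH scaled by (10 mm)/d, so U_p = 30.67 × 10/12.00 = 25.6 m³/s.

U_p ≈ 25.6 m³/s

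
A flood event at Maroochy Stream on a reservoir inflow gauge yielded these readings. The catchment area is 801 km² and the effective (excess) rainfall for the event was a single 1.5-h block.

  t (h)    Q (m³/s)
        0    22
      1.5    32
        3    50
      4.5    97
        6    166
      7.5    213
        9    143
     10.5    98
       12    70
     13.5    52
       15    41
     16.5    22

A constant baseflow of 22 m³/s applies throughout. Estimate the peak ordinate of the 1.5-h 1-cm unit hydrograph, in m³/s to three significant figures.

Direct runoff: 0.0, 10.0, 28.0, 75.0, 144.0, 191.0, 121.0, 76.0, 48.0, 30.0, 19.0, 0.0 m³/s; ΣQ_DR = 742.0 m³/s, peak = 191.0 m³/s.
Runoff depth d = ΣQ_DR·Δt / A = 742.0 × 5400 / (801 km²) = 5.002 mm.
The 1-cm UH is the DRH scaled by (10 mm)/d, so U_p = 191.0 × 10/5.002 = 382 m³/s.

U_p ≈ 382 m³/s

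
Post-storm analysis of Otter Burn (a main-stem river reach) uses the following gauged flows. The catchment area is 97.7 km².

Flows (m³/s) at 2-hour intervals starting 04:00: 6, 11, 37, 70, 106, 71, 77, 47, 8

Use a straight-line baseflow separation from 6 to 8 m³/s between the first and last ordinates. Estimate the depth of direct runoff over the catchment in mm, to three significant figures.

d ≈ 27.3 mm

Direct runoff: 0.00, 4.75, 30.50, 63.25, 99.00, 63.75, 69.50, 39.25, 0.00 m³/s; ΣQ_DR = 370.0 m³/s.
V = ΣQ_DR · Δt = 370.0 × 7200 s = 2.664 × 10^6 m³.
Over A = 97.7 km², depth = V / A = 27.3 mm.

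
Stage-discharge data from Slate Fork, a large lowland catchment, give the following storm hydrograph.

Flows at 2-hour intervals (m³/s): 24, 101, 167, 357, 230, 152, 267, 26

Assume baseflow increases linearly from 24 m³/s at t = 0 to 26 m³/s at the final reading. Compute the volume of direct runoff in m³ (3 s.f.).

V ≈ 8.09 × 10^6 m³

Direct-runoff ordinates (Q − Q_b): 0.00, 76.71, 142.43, 332.14, 204.86, 126.57, 241.29, 0.00 m³/s.
ΣQ_DR = 1124 m³/s.
With Δt = 2 h = 7200 s, V = ΣQ_DR · Δt = 1124 × 7200 = 8.09 × 10^6 m³.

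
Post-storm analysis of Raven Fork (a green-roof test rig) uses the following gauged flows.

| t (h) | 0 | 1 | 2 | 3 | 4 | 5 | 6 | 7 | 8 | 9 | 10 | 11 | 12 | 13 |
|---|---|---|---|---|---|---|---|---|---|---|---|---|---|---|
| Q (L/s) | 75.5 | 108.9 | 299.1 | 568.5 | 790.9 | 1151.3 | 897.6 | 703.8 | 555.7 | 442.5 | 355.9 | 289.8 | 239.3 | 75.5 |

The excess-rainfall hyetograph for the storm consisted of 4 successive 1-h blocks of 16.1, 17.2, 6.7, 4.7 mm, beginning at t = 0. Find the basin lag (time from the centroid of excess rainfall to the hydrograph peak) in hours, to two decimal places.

Centroid of excess rainfall: t_c = Σ P_i·t̄_i / ΣP_i = 1.5000 h (block centres at 0.5, 1.5, 2.5, 3.5 h).
Hydrograph peak occurs at t = 5 h, so basin lag t_L = 5 − 1.5000 = 3.50 h.

t_L ≈ 3.50 h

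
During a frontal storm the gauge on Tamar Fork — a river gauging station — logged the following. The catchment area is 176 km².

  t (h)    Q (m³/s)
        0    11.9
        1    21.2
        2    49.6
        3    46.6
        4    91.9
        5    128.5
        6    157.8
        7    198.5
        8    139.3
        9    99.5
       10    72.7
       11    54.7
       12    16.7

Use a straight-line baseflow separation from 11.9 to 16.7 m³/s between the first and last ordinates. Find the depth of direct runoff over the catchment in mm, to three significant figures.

d ≈ 18.5 mm

Direct runoff: 0.00, 8.90, 36.90, 33.50, 78.40, 114.60, 143.50, 183.80, 124.20, 84.00, 56.80, 38.40, 0.00 m³/s; ΣQ_DR = 903.0 m³/s.
V = ΣQ_DR · Δt = 903.0 × 3600 s = 3.251 × 10^6 m³.
Over A = 176 km², depth = V / A = 18.5 mm.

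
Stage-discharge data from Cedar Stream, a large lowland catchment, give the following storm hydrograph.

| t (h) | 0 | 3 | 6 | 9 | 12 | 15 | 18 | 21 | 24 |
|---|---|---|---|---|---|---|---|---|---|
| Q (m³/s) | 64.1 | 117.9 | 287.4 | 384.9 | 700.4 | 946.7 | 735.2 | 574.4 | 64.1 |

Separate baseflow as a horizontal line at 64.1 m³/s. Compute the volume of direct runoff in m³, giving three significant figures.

Direct-runoff ordinates (Q − Q_b): 0.0, 53.8, 223.3, 320.8, 636.3, 882.6, 671.1, 510.3, 0.0 m³/s.
ΣQ_DR = 3298 m³/s.
With Δt = 3 h = 10800 s, V = ΣQ_DR · Δt = 3298 × 10800 = 3.56 × 10^7 m³.

V ≈ 3.56 × 10^7 m³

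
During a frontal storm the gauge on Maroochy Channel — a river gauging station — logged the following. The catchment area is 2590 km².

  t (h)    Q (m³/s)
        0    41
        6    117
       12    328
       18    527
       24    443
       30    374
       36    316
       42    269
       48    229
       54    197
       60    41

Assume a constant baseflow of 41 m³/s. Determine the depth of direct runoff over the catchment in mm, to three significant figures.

d ≈ 20.3 mm

Direct runoff: 0.0, 76.0, 287.0, 486.0, 402.0, 333.0, 275.0, 228.0, 188.0, 156.0, 0.0 m³/s; ΣQ_DR = 2431 m³/s.
V = ΣQ_DR · Δt = 2431 × 21600 s = 5.251 × 10^7 m³.
Over A = 2590 km², depth = V / A = 20.3 mm.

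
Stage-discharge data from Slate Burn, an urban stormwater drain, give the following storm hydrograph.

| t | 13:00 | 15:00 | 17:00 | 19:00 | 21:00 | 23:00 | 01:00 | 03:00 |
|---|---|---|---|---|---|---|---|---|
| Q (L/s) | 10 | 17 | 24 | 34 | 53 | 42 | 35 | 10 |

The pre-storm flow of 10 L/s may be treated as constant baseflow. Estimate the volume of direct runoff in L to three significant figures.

V ≈ 1.04 × 10^6 L

Direct-runoff ordinates (Q − Q_b): 0.0, 7.0, 14.0, 24.0, 43.0, 32.0, 25.0, 0.0 L/s.
ΣQ_DR = 145.0 L/s.
With Δt = 2 h = 7200 s, V = ΣQ_DR · Δt = 145.0 × 7200 = 1.04 × 10^6 L.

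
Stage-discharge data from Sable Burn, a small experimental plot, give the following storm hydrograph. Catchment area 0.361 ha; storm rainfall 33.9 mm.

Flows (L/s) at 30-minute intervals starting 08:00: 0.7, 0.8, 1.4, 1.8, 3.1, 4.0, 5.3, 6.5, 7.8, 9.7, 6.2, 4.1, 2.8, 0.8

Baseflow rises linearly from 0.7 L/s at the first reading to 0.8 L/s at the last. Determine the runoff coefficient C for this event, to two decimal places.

C ≈ 0.65

ΣQ_DR = 44.50 L/s; V = ΣQ_DR·Δt = 80100 L.
Runoff depth d = V / A = 22.19 mm.
C = d / P = 22.19 / 33.9 = 0.65.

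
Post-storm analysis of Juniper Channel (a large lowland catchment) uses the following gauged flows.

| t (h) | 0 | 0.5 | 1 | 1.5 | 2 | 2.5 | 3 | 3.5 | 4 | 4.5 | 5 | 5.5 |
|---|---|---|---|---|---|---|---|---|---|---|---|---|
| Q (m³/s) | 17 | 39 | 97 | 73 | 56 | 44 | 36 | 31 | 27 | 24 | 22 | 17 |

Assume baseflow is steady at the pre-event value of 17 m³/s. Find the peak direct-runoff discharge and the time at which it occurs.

Subtracting baseflow gives direct-runoff ordinates: 0.0, 22.0, 80.0, 56.0, 39.0, 27.0, 19.0, 14.0, 10.0, 7.0, 5.0, 0.0 m³/s.
The maximum is 80.0 m³/s, occurring at the reading for t = 1 h.

Q_p = 80.0 m³/s at t = 1 h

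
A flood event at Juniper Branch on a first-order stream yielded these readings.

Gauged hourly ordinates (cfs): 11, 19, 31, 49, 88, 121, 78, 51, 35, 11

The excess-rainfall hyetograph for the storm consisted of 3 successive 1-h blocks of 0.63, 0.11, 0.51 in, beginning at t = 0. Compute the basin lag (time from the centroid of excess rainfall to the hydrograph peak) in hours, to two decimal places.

t_L ≈ 3.60 h

Centroid of excess rainfall: t_c = Σ P_i·t̄_i / ΣP_i = 1.4040 h (block centres at 0.5, 1.5, 2.5 h).
Hydrograph peak occurs at t = 5 h, so basin lag t_L = 5 − 1.4040 = 3.60 h.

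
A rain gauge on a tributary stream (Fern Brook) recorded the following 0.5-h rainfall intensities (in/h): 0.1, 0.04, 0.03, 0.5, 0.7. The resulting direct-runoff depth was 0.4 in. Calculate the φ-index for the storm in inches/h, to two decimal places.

Only the 2 blocks with intensity above φ contribute runoff: 0.5, 0.7 in/h.
Σ(I−φ)·Δt = d  ⇒  (0.5+0.7 − 2φ)·0.5 = 0.4
φ = (1.200 − 0.4/0.5) / 2 = 0.20 in/h.

φ ≈ 0.20 in/h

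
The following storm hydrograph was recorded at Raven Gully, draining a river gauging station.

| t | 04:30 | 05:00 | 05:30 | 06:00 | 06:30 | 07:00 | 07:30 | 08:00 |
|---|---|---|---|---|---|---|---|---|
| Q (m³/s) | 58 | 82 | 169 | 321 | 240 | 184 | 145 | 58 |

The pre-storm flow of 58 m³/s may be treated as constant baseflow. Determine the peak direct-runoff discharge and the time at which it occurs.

Q_p = 263.0 m³/s at t = 06:00

Subtracting baseflow gives direct-runoff ordinates: 0.0, 24.0, 111.0, 263.0, 182.0, 126.0, 87.0, 0.0 m³/s.
The maximum is 263.0 m³/s, occurring at the reading for t = 06:00.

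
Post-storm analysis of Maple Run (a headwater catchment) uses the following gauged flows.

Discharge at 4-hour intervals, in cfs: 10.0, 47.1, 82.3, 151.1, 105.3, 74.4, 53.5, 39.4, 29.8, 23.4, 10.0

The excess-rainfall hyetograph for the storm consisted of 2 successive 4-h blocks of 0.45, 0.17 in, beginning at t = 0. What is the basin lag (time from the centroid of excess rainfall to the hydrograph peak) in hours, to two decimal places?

Centroid of excess rainfall: t_c = Σ P_i·t̄_i / ΣP_i = 3.0968 h (block centres at 2, 6 h).
Hydrograph peak occurs at t = 12 h, so basin lag t_L = 12 − 3.0968 = 8.90 h.

t_L ≈ 8.90 h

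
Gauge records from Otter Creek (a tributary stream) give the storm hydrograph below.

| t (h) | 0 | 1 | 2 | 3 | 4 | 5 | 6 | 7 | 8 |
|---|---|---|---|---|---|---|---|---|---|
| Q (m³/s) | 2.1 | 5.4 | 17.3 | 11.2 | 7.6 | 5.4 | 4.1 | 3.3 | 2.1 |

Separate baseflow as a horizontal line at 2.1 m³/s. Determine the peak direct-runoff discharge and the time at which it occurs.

Q_p = 15.2 m³/s at t = 2 h

Subtracting baseflow gives direct-runoff ordinates: 0.0, 3.3, 15.2, 9.1, 5.5, 3.3, 2.0, 1.2, 0.0 m³/s.
The maximum is 15.2 m³/s, occurring at the reading for t = 2 h.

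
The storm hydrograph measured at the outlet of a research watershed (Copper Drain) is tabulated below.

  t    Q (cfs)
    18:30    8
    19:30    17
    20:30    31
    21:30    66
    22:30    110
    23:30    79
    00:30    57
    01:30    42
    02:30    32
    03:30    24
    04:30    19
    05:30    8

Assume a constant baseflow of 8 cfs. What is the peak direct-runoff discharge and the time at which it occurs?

Q_p = 102.0 cfs at t = 22:30

Subtracting baseflow gives direct-runoff ordinates: 0.0, 9.0, 23.0, 58.0, 102.0, 71.0, 49.0, 34.0, 24.0, 16.0, 11.0, 0.0 cfs.
The maximum is 102.0 cfs, occurring at the reading for t = 22:30.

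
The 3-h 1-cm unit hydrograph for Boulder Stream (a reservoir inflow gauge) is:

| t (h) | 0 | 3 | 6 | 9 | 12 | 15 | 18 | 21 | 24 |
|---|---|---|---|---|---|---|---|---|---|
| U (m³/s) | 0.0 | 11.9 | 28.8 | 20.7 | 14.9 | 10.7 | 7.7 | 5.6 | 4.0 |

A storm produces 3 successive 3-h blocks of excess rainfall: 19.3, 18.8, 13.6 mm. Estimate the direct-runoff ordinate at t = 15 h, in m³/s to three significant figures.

Q ≈ 76.8 m³/s

By discrete convolution, Q_j = Σ (P_i / 10 mm) · U_{j−i}.
At t = 15 h (j=5): Q = (19.3/10)·10.7 + (18.8/10)·14.9 + (13.6/10)·20.7 = 76.8 m³/s.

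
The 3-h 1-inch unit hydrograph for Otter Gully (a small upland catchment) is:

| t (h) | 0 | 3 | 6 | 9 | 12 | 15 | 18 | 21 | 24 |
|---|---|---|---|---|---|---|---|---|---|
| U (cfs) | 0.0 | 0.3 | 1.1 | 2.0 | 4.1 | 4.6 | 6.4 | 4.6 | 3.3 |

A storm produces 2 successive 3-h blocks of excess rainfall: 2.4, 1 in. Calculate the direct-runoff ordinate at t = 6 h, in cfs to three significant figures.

By discrete convolution, Q_j = Σ (P_i / 1 in) · U_{j−i}.
At t = 6 h (j=2): Q = (2.4/1)·1.1 + (1/1)·0.3 = 2.94 cfs.

Q ≈ 2.94 cfs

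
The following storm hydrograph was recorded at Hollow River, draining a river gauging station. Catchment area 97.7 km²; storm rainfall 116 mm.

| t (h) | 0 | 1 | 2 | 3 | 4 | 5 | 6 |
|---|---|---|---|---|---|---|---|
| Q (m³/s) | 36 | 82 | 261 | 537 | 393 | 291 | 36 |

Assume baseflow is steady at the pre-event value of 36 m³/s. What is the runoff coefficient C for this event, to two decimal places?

ΣQ_DR = 1384 m³/s; V = ΣQ_DR·Δt = 4.982 × 10^6 m³.
Runoff depth d = V / A = 51.00 mm.
C = d / P = 51.00 / 116 = 0.44.

C ≈ 0.44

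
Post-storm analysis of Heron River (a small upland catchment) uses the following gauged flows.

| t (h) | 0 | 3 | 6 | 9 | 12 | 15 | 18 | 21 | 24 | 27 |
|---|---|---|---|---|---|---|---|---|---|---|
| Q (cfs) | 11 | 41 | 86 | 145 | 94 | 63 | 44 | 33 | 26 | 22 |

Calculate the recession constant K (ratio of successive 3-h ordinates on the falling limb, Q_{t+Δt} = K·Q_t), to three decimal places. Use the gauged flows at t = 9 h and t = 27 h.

K ≈ 0.730

Using the recession-limb readings at t = 9 h and t = 27 h: Q falls from 145 to 22 cfs over 6 intervals.
K = (Q₂/Q₁)^(1/6) = (22/145)^(1/6) = 0.730.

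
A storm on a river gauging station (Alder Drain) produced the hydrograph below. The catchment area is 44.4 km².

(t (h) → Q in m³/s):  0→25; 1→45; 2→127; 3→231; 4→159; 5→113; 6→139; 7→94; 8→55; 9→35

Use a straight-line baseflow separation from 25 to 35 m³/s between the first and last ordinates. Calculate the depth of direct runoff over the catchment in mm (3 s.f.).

d ≈ 58.6 mm

Direct runoff: 0.00, 18.89, 99.78, 202.67, 129.56, 82.44, 107.33, 61.22, 21.11, 0.00 m³/s; ΣQ_DR = 723.0 m³/s.
V = ΣQ_DR · Δt = 723.0 × 3600 s = 2.603 × 10^6 m³.
Over A = 44.4 km², depth = V / A = 58.6 mm.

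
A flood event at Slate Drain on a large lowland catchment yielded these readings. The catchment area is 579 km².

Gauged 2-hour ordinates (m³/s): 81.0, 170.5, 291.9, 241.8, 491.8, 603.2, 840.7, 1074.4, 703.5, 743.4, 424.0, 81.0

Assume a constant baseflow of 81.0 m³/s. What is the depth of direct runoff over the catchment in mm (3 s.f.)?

d ≈ 59.4 mm

Direct runoff: 0.0, 89.5, 210.9, 160.8, 410.8, 522.2, 759.7, 993.4, 622.5, 662.4, 343.0, 0.0 m³/s; ΣQ_DR = 4775 m³/s.
V = ΣQ_DR · Δt = 4775 × 7200 s = 3.438 × 10^7 m³.
Over A = 579 km², depth = V / A = 59.4 mm.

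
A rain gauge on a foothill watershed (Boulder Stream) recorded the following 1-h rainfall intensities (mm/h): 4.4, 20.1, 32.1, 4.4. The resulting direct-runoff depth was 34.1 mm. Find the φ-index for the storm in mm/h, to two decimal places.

Only the 2 blocks with intensity above φ contribute runoff: 20.1, 32.1 mm/h.
Σ(I−φ)·Δt = d  ⇒  (20.1+32.1 − 2φ)·1 = 34.1
φ = (52.20 − 34.1/1) / 2 = 9.05 mm/h.

φ ≈ 9.05 mm/h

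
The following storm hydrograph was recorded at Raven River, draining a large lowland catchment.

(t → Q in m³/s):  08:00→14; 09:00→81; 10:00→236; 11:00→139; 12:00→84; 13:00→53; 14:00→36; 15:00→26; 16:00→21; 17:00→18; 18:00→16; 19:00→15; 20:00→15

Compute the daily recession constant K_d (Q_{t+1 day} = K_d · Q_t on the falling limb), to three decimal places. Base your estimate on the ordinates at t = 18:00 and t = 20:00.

Between t = 18:00 and t = 20:00 the flow falls from 16 to 15 m³/s over 2×1 h = 2 h.
Per-interval ratio K = (15/16)^(1/2) = 0.9682; K_d = K^(24/1) = 0.461.

K_d ≈ 0.461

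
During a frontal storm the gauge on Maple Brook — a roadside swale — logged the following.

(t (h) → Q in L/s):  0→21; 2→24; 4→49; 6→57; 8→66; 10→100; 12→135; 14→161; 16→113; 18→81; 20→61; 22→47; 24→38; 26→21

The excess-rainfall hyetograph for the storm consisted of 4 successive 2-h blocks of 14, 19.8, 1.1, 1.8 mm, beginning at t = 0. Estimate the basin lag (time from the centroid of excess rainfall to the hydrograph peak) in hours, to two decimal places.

t_L ≈ 11.51 h

Centroid of excess rainfall: t_c = Σ P_i·t̄_i / ΣP_i = 2.4932 h (block centres at 1, 3, 5, 7 h).
Hydrograph peak occurs at t = 14 h, so basin lag t_L = 14 − 2.4932 = 11.51 h.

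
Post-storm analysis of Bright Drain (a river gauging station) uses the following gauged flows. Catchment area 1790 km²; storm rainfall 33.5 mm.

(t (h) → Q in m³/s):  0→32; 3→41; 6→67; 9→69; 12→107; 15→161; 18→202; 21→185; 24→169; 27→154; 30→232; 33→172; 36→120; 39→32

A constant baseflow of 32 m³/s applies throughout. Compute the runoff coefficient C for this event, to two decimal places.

C ≈ 0.23

ΣQ_DR = 1295 m³/s; V = ΣQ_DR·Δt = 1.399 × 10^7 m³.
Runoff depth d = V / A = 7.813 mm.
C = d / P = 7.813 / 33.5 = 0.23.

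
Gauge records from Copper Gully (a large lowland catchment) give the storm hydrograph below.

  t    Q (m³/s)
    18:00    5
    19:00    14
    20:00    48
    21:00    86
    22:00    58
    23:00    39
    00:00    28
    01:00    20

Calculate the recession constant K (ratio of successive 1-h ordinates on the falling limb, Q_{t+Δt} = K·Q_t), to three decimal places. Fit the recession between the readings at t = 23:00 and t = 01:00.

Using the recession-limb readings at t = 23:00 and t = 01:00: Q falls from 39 to 20 m³/s over 2 intervals.
K = (Q₂/Q₁)^(1/2) = (20/39)^(1/2) = 0.716.

K ≈ 0.716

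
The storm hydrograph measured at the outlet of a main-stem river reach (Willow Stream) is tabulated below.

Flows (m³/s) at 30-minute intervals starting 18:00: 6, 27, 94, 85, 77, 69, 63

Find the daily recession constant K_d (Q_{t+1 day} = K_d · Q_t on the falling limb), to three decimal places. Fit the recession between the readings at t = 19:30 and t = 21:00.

K_d ≈ 0.008

Between t = 19:30 and t = 21:00 the flow falls from 85 to 63 m³/s over 3×0.5 h = 1.5 h.
Per-interval ratio K = (63/85)^(1/3) = 0.9050; K_d = K^(24/0.5) = 0.008.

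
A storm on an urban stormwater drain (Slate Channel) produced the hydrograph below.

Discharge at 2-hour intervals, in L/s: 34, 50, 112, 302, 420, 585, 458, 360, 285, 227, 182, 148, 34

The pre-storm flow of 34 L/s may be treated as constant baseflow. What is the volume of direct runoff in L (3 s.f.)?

Direct-runoff ordinates (Q − Q_b): 0.0, 16.0, 78.0, 268.0, 386.0, 551.0, 424.0, 326.0, 251.0, 193.0, 148.0, 114.0, 0.0 L/s.
ΣQ_DR = 2755 L/s.
With Δt = 2 h = 7200 s, V = ΣQ_DR · Δt = 2755 × 7200 = 1.98 × 10^7 L.

V ≈ 1.98 × 10^7 L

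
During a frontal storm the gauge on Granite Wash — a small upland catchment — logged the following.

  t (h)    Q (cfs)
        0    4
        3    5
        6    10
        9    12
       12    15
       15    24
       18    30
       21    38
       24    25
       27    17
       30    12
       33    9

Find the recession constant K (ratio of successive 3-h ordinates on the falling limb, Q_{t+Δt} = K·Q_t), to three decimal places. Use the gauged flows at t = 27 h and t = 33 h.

Using the recession-limb readings at t = 27 h and t = 33 h: Q falls from 17 to 9 cfs over 2 intervals.
K = (Q₂/Q₁)^(1/2) = (9/17)^(1/2) = 0.728.

K ≈ 0.728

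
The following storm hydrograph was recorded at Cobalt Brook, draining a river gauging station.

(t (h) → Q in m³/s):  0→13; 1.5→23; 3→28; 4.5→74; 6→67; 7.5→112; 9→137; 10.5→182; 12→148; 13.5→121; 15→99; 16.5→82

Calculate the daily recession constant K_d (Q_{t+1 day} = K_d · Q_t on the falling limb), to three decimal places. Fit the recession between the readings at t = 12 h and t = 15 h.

Between t = 12 h and t = 15 h the flow falls from 148 to 99 m³/s over 2×1.5 h = 3 h.
Per-interval ratio K = (99/148)^(1/2) = 0.8179; K_d = K^(24/1.5) = 0.040.

K_d ≈ 0.040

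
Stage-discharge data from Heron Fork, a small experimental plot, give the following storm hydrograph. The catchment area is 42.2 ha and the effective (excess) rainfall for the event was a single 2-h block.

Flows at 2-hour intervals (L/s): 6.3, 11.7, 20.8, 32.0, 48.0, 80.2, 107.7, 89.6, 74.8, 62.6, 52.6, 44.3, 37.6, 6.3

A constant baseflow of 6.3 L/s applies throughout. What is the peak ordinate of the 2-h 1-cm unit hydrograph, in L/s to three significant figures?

Direct runoff: 0.0, 5.4, 14.5, 25.7, 41.7, 73.9, 101.4, 83.3, 68.5, 56.3, 46.3, 38.0, 31.3, 0.0 L/s; ΣQ_DR = 586.3 L/s, peak = 101.4 L/s.
Runoff depth d = ΣQ_DR·Δt / A = 586.3 × 7200 / (42.2 ha) = 10.00 mm.
The 1-cm UH is the DRH scaled by (10 mm)/d, so U_p = 101.4 × 10/10.00 = 101 L/s.

U_p ≈ 101 L/s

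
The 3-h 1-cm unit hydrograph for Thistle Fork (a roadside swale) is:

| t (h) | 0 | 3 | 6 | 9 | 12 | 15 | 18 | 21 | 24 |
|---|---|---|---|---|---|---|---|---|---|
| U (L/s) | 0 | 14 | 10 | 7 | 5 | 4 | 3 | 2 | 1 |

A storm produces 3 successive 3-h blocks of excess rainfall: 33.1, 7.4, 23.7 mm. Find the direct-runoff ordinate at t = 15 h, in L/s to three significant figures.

Q ≈ 33.5 L/s

By discrete convolution, Q_j = Σ (P_i / 10 mm) · U_{j−i}.
At t = 15 h (j=5): Q = (33.1/10)·4 + (7.4/10)·5 + (23.7/10)·7 = 33.5 L/s.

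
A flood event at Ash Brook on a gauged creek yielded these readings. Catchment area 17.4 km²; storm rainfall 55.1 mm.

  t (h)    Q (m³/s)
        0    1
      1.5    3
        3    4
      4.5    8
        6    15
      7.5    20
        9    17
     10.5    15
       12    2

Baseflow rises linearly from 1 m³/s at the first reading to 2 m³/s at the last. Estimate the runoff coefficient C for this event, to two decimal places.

ΣQ_DR = 71.50 m³/s; V = ΣQ_DR·Δt = 3.861 × 10^5 m³.
Runoff depth d = V / A = 22.19 mm.
C = d / P = 22.19 / 55.1 = 0.40.

C ≈ 0.40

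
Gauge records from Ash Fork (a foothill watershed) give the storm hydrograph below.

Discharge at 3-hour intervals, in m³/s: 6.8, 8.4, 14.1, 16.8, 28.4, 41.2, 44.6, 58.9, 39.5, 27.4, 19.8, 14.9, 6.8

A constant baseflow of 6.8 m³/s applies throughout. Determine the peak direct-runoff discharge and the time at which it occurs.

Subtracting baseflow gives direct-runoff ordinates: 0.0, 1.6, 7.3, 10.0, 21.6, 34.4, 37.8, 52.1, 32.7, 20.6, 13.0, 8.1, 0.0 m³/s.
The maximum is 52.1 m³/s, occurring at the reading for t = 21 h.

Q_p = 52.1 m³/s at t = 21 h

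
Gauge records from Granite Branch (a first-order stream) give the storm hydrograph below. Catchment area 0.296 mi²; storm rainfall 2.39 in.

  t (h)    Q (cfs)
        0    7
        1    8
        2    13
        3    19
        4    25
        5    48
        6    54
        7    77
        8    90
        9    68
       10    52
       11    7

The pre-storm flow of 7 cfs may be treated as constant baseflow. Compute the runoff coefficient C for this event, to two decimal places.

ΣQ_DR = 384.0 cfs; V = ΣQ_DR·Δt = 1.382 × 10^6 ft³.
Runoff depth d = V / A = 2.010 in.
C = d / P = 2.010 / 2.39 = 0.84.

C ≈ 0.84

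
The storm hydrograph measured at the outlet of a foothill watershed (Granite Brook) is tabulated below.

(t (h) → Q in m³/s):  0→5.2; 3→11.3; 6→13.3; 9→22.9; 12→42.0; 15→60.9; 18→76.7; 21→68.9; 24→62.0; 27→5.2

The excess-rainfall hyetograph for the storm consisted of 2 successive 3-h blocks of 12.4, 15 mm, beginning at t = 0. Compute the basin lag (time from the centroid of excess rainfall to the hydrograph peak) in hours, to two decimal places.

Centroid of excess rainfall: t_c = Σ P_i·t̄_i / ΣP_i = 3.1423 h (block centres at 1.5, 4.5 h).
Hydrograph peak occurs at t = 18 h, so basin lag t_L = 18 − 3.1423 = 14.86 h.

t_L ≈ 14.86 h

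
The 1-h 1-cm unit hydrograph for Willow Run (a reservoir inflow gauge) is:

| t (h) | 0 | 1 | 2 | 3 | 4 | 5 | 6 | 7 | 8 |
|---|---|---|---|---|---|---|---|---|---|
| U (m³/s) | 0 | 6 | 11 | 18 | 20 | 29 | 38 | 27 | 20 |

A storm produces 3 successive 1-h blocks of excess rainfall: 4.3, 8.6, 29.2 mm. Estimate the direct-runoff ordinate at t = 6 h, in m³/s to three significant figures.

Q ≈ 99.7 m³/s

By discrete convolution, Q_j = Σ (P_i / 10 mm) · U_{j−i}.
At t = 6 h (j=6): Q = (4.3/10)·38 + (8.6/10)·29 + (29.2/10)·20 = 99.7 m³/s.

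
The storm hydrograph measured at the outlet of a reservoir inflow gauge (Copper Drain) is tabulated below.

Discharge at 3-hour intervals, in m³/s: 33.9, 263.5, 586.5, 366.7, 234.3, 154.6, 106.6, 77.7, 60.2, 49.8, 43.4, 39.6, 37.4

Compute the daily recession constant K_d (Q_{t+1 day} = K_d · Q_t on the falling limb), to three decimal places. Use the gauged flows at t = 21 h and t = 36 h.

K_d ≈ 0.310

Between t = 21 h and t = 36 h the flow falls from 77.7 to 37.4 m³/s over 5×3 h = 15 h.
Per-interval ratio K = (37.4/77.7)^(1/5) = 0.8640; K_d = K^(24/3) = 0.310.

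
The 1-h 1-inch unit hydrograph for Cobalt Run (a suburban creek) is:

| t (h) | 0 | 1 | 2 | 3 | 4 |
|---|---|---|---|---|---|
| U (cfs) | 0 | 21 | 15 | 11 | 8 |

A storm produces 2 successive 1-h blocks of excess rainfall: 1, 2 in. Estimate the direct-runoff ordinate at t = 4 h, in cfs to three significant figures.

By discrete convolution, Q_j = Σ (P_i / 1 in) · U_{j−i}.
At t = 4 h (j=4): Q = (1/1)·8 + (2/1)·11 = 30.0 cfs.

Q ≈ 30.0 cfs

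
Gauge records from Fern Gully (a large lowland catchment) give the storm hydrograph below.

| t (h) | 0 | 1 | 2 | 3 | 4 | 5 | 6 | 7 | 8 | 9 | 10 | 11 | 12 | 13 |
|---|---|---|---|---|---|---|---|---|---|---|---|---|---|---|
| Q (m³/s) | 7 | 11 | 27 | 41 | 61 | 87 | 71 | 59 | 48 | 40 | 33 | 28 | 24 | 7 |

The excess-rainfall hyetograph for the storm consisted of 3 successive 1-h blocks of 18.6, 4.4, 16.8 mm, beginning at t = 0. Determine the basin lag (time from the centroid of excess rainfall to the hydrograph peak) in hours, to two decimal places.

Centroid of excess rainfall: t_c = Σ P_i·t̄_i / ΣP_i = 1.4548 h (block centres at 0.5, 1.5, 2.5 h).
Hydrograph peak occurs at t = 5 h, so basin lag t_L = 5 − 1.4548 = 3.55 h.

t_L ≈ 3.55 h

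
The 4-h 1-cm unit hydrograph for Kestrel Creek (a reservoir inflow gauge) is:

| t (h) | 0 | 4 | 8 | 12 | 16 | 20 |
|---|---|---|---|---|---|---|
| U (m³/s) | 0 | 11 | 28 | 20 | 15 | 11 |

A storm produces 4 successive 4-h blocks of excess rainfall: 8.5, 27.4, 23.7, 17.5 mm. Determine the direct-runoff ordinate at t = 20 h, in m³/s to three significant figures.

Q ≈ 147 m³/s

By discrete convolution, Q_j = Σ (P_i / 10 mm) · U_{j−i}.
At t = 20 h (j=5): Q = (8.5/10)·11 + (27.4/10)·15 + (23.7/10)·20 + (17.5/10)·28 = 147 m³/s.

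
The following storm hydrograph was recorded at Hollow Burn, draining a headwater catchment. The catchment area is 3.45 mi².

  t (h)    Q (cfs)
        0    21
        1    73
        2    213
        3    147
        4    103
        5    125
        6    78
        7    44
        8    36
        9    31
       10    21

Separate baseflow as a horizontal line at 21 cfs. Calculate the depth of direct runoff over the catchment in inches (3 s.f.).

Direct runoff: 0.0, 52.0, 192.0, 126.0, 82.0, 104.0, 57.0, 23.0, 15.0, 10.0, 0.0 cfs; ΣQ_DR = 661.0 cfs.
V = ΣQ_DR · Δt = 661.0 × 3600 s = 2.380 × 10^6 ft³.
Over A = 3.45 mi², depth = V / A = 0.297 in.

d ≈ 0.297 in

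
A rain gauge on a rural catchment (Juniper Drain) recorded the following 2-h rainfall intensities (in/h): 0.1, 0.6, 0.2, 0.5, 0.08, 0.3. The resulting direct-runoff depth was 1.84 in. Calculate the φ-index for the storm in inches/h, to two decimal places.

Only the 4 blocks with intensity above φ contribute runoff: 0.6, 0.2, 0.5, 0.3 in/h.
Σ(I−φ)·Δt = d  ⇒  (0.6+0.2+0.5+0.3 − 4φ)·2 = 1.84
φ = (1.600 − 1.84/2) / 4 = 0.17 in/h.

φ ≈ 0.17 in/h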